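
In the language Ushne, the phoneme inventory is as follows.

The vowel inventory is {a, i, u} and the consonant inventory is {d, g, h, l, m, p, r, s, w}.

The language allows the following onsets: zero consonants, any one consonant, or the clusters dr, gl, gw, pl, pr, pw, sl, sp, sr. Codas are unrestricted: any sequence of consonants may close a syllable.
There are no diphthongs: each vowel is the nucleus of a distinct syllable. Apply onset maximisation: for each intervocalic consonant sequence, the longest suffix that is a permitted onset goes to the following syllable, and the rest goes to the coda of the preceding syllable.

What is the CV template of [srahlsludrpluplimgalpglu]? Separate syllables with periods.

Nuclei (vowels): a, u, u, i, a, u → 6 syllables.
/a…u/ gap (V1→V2): /hlsl/; trying suffixes from longest down, /sl/ is the first permitted one, so coda /hl/ | onset /sl/.
/u…u/ gap (V2→V3): cluster /drpl/ — the longest permitted-onset suffix is /pl/; onset = /pl/, preceding coda = /dr/.
/u…i/ gap (V3→V4): cluster /pl/ — /pl/ is itself a permitted onset, so the whole cluster goes right; preceding coda = ∅.
/i…a/ gap (V4→V5): cluster /mg/ — the longest permitted-onset suffix is /g/; onset = /g/, preceding coda = /m/.
/a…u/ gap (V5→V6): /lpgl/; trying suffixes from longest down, /gl/ is the first permitted one, so coda /lp/ | onset /gl/.
Result: srahl.sludr.plu.plim.galp.glu.
Mapping each syllable to C/V: /srahl/ → CCVCC, /sludr/ → CCVCC, /plu/ → CCV, /plim/ → CCVC, /galp/ → CVCC, /glu/ → CCV.

CCVCC.CCVCC.CCV.CCVC.CVCC.CCV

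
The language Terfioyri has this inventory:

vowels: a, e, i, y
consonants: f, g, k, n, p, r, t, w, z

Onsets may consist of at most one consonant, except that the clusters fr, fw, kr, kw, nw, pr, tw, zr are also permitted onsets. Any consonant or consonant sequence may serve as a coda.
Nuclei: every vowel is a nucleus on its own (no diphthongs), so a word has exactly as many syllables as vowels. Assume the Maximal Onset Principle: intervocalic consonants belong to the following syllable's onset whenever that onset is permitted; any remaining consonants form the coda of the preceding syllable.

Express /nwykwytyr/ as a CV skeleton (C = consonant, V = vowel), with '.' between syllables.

Vowels present: y, y, y; each is a nucleus, giving 3 syllables.
Between /y/ (V1) and /y/ (V2): /kw/ is a licit onset in full, so it all attaches to the next syllable.
Between /y/ (V2) and /y/ (V3): /t/ is a single consonant, so it becomes the next onset.
Putting it together: nwy.kwy.tyr.
Mapping each syllable to C/V: /nwy/ → CCV, /kwy/ → CCV, /tyr/ → CVC.

CCV.CCV.CVC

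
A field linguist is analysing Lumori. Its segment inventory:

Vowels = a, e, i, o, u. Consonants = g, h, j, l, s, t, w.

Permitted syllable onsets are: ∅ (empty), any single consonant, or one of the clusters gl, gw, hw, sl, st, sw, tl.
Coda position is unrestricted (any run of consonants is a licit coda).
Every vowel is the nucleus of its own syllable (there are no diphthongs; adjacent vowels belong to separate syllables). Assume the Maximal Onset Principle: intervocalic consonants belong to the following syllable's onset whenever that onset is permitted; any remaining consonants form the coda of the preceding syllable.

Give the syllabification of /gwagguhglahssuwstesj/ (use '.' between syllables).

gwag.guh.glahs.suw.stesj

Vowels present: a, u, a, u, e; each is a nucleus, giving 5 syllables.
/a…u/ gap (V1→V2): cluster /gg/ — the longest permitted-onset suffix is /g/; onset = /g/, preceding coda = /g/.
/u…a/ gap (V2→V3): cluster /hgl/ — the longest permitted-onset suffix is /gl/; onset = /gl/, preceding coda = /h/.
/a…u/ gap (V3→V4): /hss/ splits as /hs/ + /s/ (/s/ is the longest suffix that is a licit onset).
/u…e/ gap (V4→V5): /wst/ splits as /w/ + /st/ (/st/ is the longest suffix that is a licit onset).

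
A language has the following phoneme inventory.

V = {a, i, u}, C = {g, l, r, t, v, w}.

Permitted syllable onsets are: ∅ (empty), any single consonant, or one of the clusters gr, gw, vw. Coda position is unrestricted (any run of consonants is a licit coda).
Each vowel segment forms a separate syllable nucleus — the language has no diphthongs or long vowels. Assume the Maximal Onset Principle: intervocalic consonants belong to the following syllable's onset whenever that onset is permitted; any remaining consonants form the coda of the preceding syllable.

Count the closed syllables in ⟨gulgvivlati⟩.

The vowels are u, i, a, i — 4 nuclei, so 4 syllables.
/u…i/ gap (V1→V2): /lgv/ splits as /lg/ + /v/ (/v/ is the longest suffix that is a licit onset).
/i…a/ gap (V2→V3): /vl/; trying suffixes from longest down, /l/ is the first permitted one, so coda /v/ | onset /l/.
/a…i/ gap (V3→V4): /t/ → onset of the next syllable (single consonants are always licit onsets).
Putting it together: gulg.viv.la.ti.
Classifying each syllable: /gulg/ (closed), /viv/ (closed), /la/ (open), /ti/ (open).
Closed syllables: 2.

2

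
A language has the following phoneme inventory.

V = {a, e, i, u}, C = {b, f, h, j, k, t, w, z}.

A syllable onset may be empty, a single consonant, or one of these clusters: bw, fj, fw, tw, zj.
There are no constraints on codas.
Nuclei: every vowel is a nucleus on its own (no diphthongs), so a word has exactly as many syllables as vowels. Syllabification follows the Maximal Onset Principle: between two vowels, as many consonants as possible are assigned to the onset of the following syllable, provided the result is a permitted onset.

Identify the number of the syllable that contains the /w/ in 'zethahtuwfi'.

3

The vowels are e, a, u, i — 4 nuclei, so 4 syllables.
V1 /e/ – V2 /a/: /th/ splits as /t/ + /h/ (/h/ is the longest suffix that is a licit onset).
V2 /a/ – V3 /u/: /ht/ splits as /h/ + /t/ (/t/ is the longest suffix that is a licit onset).
V3 /u/ – V4 /i/: /wf/ — longest licit onset from the right is /f/, leaving /w/ as coda.
So the parse is zet.hah.tuw.fi.
The /w/ is in the coda of syllable 3 (/tuw/).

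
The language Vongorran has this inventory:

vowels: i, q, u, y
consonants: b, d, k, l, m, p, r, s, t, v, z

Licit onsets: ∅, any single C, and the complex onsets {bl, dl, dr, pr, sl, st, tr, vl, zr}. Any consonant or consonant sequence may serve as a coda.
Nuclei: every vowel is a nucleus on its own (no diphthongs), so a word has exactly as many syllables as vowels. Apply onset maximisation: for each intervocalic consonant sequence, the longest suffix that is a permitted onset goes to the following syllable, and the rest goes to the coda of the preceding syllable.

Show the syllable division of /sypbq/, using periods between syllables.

syp.bq

The vowels are y, q — 2 nuclei, so 2 syllables.
V1 /y/ – V2 /q/: cluster /pb/ — the longest permitted-onset suffix is /b/; onset = /b/, preceding coda = /p/.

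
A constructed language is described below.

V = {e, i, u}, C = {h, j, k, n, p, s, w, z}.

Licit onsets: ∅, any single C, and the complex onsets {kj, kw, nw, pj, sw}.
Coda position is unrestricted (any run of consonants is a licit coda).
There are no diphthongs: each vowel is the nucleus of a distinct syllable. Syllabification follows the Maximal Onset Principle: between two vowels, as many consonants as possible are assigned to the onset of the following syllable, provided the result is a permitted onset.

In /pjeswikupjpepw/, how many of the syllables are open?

Nuclei (vowels): e, i, u, e → 4 syllables.
Between /e/ (V1) and /i/ (V2): /sw/ — entire cluster is a permitted onset → onset /sw/, coda ∅.
Between /i/ (V2) and /u/ (V3): /k/ is a single consonant, so it becomes the next onset.
Between /u/ (V3) and /e/ (V4): /pjp/ splits as /pj/ + /p/ (/p/ is the longest suffix that is a licit onset).
Syllabification: pje.swi.kupj.pepw.
Classifying each syllable: /pje/ (open), /swi/ (open), /kupj/ (closed), /pepw/ (closed).
Open syllables: 2.

2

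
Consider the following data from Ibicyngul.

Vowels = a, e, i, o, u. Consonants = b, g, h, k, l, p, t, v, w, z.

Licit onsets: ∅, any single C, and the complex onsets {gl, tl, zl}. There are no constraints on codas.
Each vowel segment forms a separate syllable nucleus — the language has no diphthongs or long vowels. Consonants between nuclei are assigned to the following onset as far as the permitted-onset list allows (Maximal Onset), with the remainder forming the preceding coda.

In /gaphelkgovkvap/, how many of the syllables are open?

Vowels present: a, e, o, a; each is a nucleus, giving 4 syllables.
V1 /a/ – V2 /e/: /ph/ — longest licit onset from the right is /h/, leaving /p/ as coda.
V2 /e/ – V3 /o/: /lkg/ — longest licit onset from the right is /g/, leaving /lk/ as coda.
V3 /o/ – V4 /a/: /vkv/ splits as /vk/ + /v/ (/v/ is the longest suffix that is a licit onset).
Result: gap.helk.govk.vap.
Classifying each syllable: /gap/ (closed), /helk/ (closed), /govk/ (closed), /vap/ (closed).
Open syllables: 0.

0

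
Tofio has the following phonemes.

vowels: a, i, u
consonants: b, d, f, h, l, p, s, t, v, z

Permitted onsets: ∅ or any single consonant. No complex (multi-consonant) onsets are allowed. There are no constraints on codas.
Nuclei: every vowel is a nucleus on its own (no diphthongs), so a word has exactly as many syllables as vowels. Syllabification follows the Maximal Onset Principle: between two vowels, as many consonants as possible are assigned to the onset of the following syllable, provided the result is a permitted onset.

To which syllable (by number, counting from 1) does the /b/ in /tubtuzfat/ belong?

1

The vowels are u, u, a — 3 nuclei, so 3 syllables.
V1 /u/ – V2 /u/: cluster /bt/ — the longest permitted-onset suffix is /t/; onset = /t/, preceding coda = /b/.
V2 /u/ – V3 /a/: /zf/ splits as /z/ + /f/ (/f/ is the longest suffix that is a licit onset).
Result: tub.tuz.fat.
The /b/ is in the coda of syllable 1 (/tub/).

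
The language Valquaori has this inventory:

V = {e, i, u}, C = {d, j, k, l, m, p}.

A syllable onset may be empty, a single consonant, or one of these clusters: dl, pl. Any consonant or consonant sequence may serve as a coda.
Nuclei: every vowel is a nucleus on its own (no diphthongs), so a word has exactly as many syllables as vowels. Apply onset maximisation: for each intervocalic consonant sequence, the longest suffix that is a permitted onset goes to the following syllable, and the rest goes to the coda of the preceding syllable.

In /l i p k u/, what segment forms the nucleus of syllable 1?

i

Vowels present: i, u; each is a nucleus, giving 2 syllables.
The first nucleus (vowel 1 from the left) is /i/.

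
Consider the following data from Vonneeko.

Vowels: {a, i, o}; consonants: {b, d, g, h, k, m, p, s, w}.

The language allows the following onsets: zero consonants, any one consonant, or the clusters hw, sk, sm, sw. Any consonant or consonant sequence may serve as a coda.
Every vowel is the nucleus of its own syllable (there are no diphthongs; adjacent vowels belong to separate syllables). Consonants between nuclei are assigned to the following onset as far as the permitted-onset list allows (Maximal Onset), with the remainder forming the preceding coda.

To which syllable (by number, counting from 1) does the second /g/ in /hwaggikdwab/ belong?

2

Nuclei (vowels): a, i, a → 3 syllables.
σ1/σ2 boundary: /gg/ — longest licit onset from the right is /g/, leaving /g/ as coda.
σ2/σ3 boundary: cluster /kdw/ — the longest permitted-onset suffix is /w/; onset = /w/, preceding coda = /kd/.
Syllabification: hwag.gikd.wab.
The second /g/ is in the onset of syllable 2 (/gikd/).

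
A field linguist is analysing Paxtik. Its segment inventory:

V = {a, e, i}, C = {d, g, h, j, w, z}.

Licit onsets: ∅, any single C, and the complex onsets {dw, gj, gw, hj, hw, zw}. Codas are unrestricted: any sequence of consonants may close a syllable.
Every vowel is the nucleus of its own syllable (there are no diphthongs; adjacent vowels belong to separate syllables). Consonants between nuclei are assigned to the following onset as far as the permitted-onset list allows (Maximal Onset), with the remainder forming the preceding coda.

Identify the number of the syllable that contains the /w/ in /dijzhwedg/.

Vowels present: i, e; each is a nucleus, giving 2 syllables.
σ1/σ2 boundary: cluster /jzhw/ — the longest permitted-onset suffix is /hw/; onset = /hw/, preceding coda = /jz/.
Result: dijz.hwedg.
The /w/ is in the onset of syllable 2 (/hwedg/).

2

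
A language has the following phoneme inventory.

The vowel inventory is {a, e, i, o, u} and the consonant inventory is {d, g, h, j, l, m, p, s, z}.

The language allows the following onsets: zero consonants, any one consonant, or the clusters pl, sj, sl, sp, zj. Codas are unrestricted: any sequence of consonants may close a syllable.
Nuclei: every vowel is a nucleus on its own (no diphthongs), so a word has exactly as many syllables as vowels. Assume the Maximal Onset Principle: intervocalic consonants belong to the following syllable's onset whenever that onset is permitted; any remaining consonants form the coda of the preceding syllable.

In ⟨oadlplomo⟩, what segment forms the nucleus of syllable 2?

Nuclei (vowels): o, a, o, o → 4 syllables.
The second nucleus (vowel 2 from the left) is /a/.

a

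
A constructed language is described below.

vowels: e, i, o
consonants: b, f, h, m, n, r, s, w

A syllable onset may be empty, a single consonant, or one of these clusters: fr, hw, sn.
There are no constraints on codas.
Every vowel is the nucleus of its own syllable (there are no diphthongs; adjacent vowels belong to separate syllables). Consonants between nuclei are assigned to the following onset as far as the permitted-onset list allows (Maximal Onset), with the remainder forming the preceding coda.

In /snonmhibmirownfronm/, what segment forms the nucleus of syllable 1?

Nuclei (vowels): o, i, i, o, o → 5 syllables.
The first nucleus (vowel 1 from the left) is /o/.

o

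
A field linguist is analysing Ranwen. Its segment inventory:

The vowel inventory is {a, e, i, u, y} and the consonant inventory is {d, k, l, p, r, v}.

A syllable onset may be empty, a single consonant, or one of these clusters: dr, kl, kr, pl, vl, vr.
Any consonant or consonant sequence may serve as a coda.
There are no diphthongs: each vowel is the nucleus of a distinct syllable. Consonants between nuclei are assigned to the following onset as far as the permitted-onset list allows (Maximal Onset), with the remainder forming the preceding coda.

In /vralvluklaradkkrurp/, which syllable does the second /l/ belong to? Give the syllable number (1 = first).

2

Vowels present: a, u, a, a, u; each is a nucleus, giving 5 syllables.
Between /a/ (V1) and /u/ (V2): /lvl/ — longest licit onset from the right is /vl/, leaving /l/ as coda.
Between /u/ (V2) and /a/ (V3): cluster /kl/ — /kl/ is itself a permitted onset, so the whole cluster goes right; preceding coda = ∅.
Between /a/ (V3) and /a/ (V4): /r/ is a single consonant, so it becomes the next onset.
Between /a/ (V4) and /u/ (V5): cluster /dkkr/ — the longest permitted-onset suffix is /kr/; onset = /kr/, preceding coda = /dk/.
Result: vral.vlu.kla.radk.krurp.
The second /l/ is in the onset of syllable 2 (/vlu/).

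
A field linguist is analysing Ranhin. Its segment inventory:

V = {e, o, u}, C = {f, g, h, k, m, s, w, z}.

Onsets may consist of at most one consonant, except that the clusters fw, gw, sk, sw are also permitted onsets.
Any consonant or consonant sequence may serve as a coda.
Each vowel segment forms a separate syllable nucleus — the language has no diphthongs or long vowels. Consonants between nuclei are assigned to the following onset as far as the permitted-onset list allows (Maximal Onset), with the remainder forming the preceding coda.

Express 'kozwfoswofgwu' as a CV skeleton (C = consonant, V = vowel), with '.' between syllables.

Vowels present: o, o, o, u; each is a nucleus, giving 4 syllables.
Between /o/ (V1) and /o/ (V2): /zwf/; trying suffixes from longest down, /f/ is the first permitted one, so coda /zw/ | onset /f/.
Between /o/ (V2) and /o/ (V3): cluster /sw/ — /sw/ is itself a permitted onset, so the whole cluster goes right; preceding coda = ∅.
Between /o/ (V3) and /u/ (V4): cluster /fgw/ — the longest permitted-onset suffix is /gw/; onset = /gw/, preceding coda = /f/.
Result: kozw.fo.swof.gwu.
Mapping each syllable to C/V: /kozw/ → CVCC, /fo/ → CV, /swof/ → CCVC, /gwu/ → CCV.

CVCC.CV.CCVC.CCV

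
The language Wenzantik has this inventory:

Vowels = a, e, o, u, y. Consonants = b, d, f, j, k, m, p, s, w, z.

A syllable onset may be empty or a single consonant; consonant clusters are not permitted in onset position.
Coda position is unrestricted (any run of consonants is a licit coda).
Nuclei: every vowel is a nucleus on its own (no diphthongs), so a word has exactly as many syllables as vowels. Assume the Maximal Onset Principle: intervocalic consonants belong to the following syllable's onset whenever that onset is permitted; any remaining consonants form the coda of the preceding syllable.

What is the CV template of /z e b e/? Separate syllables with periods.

Vowels present: e, e; each is a nucleus, giving 2 syllables.
V1 /e/ – V2 /e/: just /b/ — single C goes to the following onset.
Syllabification: ze.be.
Mapping each syllable to C/V: /ze/ → CV, /be/ → CV.

CV.CV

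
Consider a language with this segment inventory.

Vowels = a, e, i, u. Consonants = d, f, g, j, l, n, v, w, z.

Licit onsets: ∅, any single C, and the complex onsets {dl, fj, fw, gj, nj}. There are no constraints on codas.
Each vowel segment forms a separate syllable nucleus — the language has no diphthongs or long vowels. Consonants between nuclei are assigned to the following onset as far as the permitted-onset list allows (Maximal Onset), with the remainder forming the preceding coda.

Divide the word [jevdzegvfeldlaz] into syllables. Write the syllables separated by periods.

The vowels are e, e, e, a — 4 nuclei, so 4 syllables.
V1 /e/ – V2 /e/: cluster /vdz/ — the longest permitted-onset suffix is /z/; onset = /z/, preceding coda = /vd/.
V2 /e/ – V3 /e/: /gvf/; trying suffixes from longest down, /f/ is the first permitted one, so coda /gv/ | onset /f/.
V3 /e/ – V4 /a/: cluster /ldl/ — the longest permitted-onset suffix is /dl/; onset = /dl/, preceding coda = /l/.

jevd.zegv.fel.dlaz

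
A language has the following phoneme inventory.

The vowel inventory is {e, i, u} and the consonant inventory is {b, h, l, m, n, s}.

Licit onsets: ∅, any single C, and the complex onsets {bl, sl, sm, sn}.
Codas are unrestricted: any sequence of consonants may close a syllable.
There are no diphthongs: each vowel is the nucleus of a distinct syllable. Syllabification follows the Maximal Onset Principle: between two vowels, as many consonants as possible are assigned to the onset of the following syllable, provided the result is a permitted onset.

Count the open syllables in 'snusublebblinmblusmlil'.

Nuclei (vowels): u, u, e, i, u, i → 6 syllables.
Between /u/ (V1) and /u/ (V2): /s/ is a single consonant, so it becomes the next onset.
Between /u/ (V2) and /e/ (V3): /bl/ is a licit onset in full, so it all attaches to the next syllable.
Between /e/ (V3) and /i/ (V4): cluster /bbl/ — the longest permitted-onset suffix is /bl/; onset = /bl/, preceding coda = /b/.
Between /i/ (V4) and /u/ (V5): /nmbl/ — longest licit onset from the right is /bl/, leaving /nm/ as coda.
Between /u/ (V5) and /i/ (V6): /sml/ splits as /sm/ + /l/ (/l/ is the longest suffix that is a licit onset).
Result: snu.su.bleb.blinm.blusm.lil.
Classifying each syllable: /snu/ (open), /su/ (open), /bleb/ (closed), /blinm/ (closed), /blusm/ (closed), /lil/ (closed).
Open syllables: 2.

2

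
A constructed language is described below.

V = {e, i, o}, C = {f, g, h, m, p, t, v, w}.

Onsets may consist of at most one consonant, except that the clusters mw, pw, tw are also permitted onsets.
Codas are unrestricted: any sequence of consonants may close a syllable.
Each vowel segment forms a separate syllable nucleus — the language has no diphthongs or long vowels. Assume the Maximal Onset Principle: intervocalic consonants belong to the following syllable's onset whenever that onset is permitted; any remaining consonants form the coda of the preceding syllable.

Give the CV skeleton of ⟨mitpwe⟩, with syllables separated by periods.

The vowels are i, e — 2 nuclei, so 2 syllables.
Between /i/ (V1) and /e/ (V2): /tpw/; trying suffixes from longest down, /pw/ is the first permitted one, so coda /t/ | onset /pw/.
Result: mit.pwe.
Mapping each syllable to C/V: /mit/ → CVC, /pwe/ → CCV.

CVC.CCV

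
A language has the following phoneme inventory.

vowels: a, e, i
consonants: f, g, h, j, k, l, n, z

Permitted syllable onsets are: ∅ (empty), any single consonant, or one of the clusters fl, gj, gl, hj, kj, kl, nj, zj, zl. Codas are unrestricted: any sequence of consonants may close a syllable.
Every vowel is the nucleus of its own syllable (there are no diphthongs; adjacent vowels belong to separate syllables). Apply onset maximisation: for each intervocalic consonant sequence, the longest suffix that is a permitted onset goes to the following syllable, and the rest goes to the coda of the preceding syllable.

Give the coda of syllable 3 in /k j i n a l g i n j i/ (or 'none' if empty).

The vowels are i, a, i, i — 4 nuclei, so 4 syllables.
/i…a/ gap (V1→V2): /n/ is a single consonant, so it becomes the next onset.
/a…i/ gap (V2→V3): /lg/ — longest licit onset from the right is /g/, leaving /l/ as coda.
/i…i/ gap (V3→V4): /nj/ — entire cluster is a permitted onset → onset /nj/, coda ∅.
Putting it together: kji.nal.gi.nji.
Syllable 3 is /gi/: onset /g/, nucleus /i/, coda ∅.

none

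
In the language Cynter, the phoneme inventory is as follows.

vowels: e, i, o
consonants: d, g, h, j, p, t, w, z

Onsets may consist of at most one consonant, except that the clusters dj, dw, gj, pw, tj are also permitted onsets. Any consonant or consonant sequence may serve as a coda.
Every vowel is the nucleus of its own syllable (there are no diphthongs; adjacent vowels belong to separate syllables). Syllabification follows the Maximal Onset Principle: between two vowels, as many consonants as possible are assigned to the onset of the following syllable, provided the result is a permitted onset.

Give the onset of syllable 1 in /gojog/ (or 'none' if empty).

Vowels present: o, o; each is a nucleus, giving 2 syllables.
/o…o/ gap (V1→V2): /j/ is a single consonant, so it becomes the next onset.
So the parse is go.jog.
Syllable 1 is /go/: onset /g/, nucleus /o/, coda ∅.

g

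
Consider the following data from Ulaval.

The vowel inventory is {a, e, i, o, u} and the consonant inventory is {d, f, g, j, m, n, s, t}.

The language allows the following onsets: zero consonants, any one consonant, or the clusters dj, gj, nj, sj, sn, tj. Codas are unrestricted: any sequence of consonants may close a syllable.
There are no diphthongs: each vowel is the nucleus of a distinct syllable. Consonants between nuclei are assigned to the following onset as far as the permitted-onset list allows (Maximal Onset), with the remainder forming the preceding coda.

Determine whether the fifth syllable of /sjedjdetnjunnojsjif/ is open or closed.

Nuclei (vowels): e, e, u, o, i → 5 syllables.
Between /e/ (V1) and /e/ (V2): cluster /djd/ — the longest permitted-onset suffix is /d/; onset = /d/, preceding coda = /dj/.
Between /e/ (V2) and /u/ (V3): /tnj/ splits as /t/ + /nj/ (/nj/ is the longest suffix that is a licit onset).
Between /u/ (V3) and /o/ (V4): /nn/; trying suffixes from longest down, /n/ is the first permitted one, so coda /n/ | onset /n/.
Between /o/ (V4) and /i/ (V5): cluster /jsj/ — the longest permitted-onset suffix is /sj/; onset = /sj/, preceding coda = /j/.
Syllabification: sjedj.det.njun.noj.sjif.
Syllable 5 is /sjif/ with coda /f/, so it is closed.

closed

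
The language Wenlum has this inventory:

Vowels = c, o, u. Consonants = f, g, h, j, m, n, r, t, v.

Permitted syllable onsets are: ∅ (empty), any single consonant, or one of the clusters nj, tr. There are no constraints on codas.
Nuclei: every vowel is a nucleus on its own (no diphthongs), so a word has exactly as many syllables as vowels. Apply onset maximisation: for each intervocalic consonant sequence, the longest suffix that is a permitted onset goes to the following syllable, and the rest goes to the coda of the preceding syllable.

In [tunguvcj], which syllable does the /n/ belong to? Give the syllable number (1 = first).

1

Vowels present: u, u, c; each is a nucleus, giving 3 syllables.
Between /u/ (V1) and /u/ (V2): cluster /ng/ — the longest permitted-onset suffix is /g/; onset = /g/, preceding coda = /n/.
Between /u/ (V2) and /c/ (V3): just /v/ — single C goes to the following onset.
Result: tun.gu.vcj.
The /n/ is in the coda of syllable 1 (/tun/).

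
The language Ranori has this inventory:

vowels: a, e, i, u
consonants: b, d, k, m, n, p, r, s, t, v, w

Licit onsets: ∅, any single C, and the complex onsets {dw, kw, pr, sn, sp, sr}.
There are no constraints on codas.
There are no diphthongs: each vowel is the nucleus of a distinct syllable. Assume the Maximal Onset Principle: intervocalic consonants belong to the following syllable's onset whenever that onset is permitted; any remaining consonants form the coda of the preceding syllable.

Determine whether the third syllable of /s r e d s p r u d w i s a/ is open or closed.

Nuclei (vowels): e, u, i, a → 4 syllables.
Between /e/ (V1) and /u/ (V2): /dspr/ — longest licit onset from the right is /pr/, leaving /ds/ as coda.
Between /u/ (V2) and /i/ (V3): /dw/ — entire cluster is a permitted onset → onset /dw/, coda ∅.
Between /i/ (V3) and /a/ (V4): /s/ → onset of the next syllable (single consonants are always licit onsets).
Syllabification: sreds.pru.dwi.sa.
Syllable 3 is /dwi/; it ends in its nucleus with no coda, so it is open.

open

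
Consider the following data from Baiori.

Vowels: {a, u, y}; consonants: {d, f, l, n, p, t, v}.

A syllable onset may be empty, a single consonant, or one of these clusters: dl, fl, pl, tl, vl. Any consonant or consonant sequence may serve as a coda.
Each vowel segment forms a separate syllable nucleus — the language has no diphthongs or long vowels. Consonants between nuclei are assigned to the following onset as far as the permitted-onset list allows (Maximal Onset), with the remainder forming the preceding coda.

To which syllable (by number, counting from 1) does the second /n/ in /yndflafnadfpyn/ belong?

Vowels present: y, a, a, y; each is a nucleus, giving 4 syllables.
V1 /y/ – V2 /a/: /ndfl/ splits as /nd/ + /fl/ (/fl/ is the longest suffix that is a licit onset).
V2 /a/ – V3 /a/: cluster /fn/ — the longest permitted-onset suffix is /n/; onset = /n/, preceding coda = /f/.
V3 /a/ – V4 /y/: /dfp/ splits as /df/ + /p/ (/p/ is the longest suffix that is a licit onset).
Putting it together: ynd.flaf.nadf.pyn.
The second /n/ is in the onset of syllable 3 (/nadf/).

3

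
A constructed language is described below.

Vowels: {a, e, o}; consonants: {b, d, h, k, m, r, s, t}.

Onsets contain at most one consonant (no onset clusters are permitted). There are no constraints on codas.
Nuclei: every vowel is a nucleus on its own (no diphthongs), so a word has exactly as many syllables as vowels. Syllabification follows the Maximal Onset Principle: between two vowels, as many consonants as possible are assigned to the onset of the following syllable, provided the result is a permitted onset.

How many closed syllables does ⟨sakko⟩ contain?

Vowels present: a, o; each is a nucleus, giving 2 syllables.
V1 /a/ – V2 /o/: /kk/ — longest licit onset from the right is /k/, leaving /k/ as coda.
Result: sak.ko.
Classifying each syllable: /sak/ (closed), /ko/ (open).
Closed syllables: 1.

1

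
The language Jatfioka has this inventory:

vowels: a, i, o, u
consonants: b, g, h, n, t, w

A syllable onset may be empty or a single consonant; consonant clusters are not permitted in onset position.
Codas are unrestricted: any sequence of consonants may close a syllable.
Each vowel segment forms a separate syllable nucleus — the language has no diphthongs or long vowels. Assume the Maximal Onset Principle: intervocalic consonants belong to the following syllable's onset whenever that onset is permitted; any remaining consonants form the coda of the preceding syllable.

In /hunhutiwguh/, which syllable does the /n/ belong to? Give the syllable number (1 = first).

Vowels present: u, u, i, u; each is a nucleus, giving 4 syllables.
V1 /u/ – V2 /u/: /nh/; trying suffixes from longest down, /h/ is the first permitted one, so coda /n/ | onset /h/.
V2 /u/ – V3 /i/: /t/ is a single consonant, so it becomes the next onset.
V3 /i/ – V4 /u/: /wg/ — longest licit onset from the right is /g/, leaving /w/ as coda.
Result: hun.hu.tiw.guh.
The /n/ is in the coda of syllable 1 (/hun/).

1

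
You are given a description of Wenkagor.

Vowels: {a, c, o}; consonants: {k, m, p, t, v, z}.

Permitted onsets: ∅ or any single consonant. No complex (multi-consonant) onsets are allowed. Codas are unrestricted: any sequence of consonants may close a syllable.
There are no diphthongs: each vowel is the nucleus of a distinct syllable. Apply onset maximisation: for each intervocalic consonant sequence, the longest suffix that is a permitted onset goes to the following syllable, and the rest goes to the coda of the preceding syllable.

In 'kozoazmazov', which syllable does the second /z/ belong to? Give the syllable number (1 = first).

3

Nuclei (vowels): o, o, a, a, o → 5 syllables.
/o…o/ gap (V1→V2): /z/ → onset of the next syllable (single consonants are always licit onsets).
/o…a/ gap (V2→V3): hiatus — the boundary sits between the two vowels.
/a…a/ gap (V3→V4): cluster /zm/ — the longest permitted-onset suffix is /m/; onset = /m/, preceding coda = /z/.
/a…o/ gap (V4→V5): just /z/ — single C goes to the following onset.
So the parse is ko.zo.az.ma.zov.
The second /z/ is in the coda of syllable 3 (/az/).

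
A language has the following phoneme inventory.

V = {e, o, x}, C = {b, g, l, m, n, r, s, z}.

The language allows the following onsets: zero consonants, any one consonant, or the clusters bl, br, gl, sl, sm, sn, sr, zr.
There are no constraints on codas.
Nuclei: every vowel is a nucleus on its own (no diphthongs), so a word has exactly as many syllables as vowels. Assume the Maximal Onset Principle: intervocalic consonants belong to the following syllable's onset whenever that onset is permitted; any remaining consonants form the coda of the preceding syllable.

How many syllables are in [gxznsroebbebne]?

5

The vowels are x, o, e, e, e — 5 nuclei, so 5 syllables.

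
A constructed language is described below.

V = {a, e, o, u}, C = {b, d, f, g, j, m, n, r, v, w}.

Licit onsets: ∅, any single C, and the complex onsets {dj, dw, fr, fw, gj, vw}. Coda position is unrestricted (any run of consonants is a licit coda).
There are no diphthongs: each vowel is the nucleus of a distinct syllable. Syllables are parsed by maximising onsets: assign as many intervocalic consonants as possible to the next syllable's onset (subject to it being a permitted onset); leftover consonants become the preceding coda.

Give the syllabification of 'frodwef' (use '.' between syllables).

Vowels present: o, e; each is a nucleus, giving 2 syllables.
V1 /o/ – V2 /e/: cluster /dw/ — /dw/ is itself a permitted onset, so the whole cluster goes right; preceding coda = ∅.

fro.dwef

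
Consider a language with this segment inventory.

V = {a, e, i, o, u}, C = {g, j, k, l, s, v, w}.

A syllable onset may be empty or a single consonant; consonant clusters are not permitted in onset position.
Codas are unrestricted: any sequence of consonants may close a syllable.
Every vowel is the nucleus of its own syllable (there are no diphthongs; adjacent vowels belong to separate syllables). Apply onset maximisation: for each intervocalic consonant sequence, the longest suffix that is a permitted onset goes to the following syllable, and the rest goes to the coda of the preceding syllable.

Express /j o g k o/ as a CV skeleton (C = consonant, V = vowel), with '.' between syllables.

Vowels present: o, o; each is a nucleus, giving 2 syllables.
/o…o/ gap (V1→V2): /gk/; trying suffixes from longest down, /k/ is the first permitted one, so coda /g/ | onset /k/.
Syllabification: jog.ko.
Mapping each syllable to C/V: /jog/ → CVC, /ko/ → CV.

CVC.CV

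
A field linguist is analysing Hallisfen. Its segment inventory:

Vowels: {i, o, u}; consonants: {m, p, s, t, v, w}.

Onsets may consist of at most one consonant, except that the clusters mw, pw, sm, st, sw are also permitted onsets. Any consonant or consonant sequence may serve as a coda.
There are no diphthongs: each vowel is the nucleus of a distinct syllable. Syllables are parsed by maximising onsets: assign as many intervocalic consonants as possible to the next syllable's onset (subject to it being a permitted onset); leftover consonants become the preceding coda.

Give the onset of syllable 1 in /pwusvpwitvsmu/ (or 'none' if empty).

pw

The vowels are u, i, u — 3 nuclei, so 3 syllables.
σ1/σ2 boundary: /svpw/ — longest licit onset from the right is /pw/, leaving /sv/ as coda.
σ2/σ3 boundary: /tvsm/ splits as /tv/ + /sm/ (/sm/ is the longest suffix that is a licit onset).
Result: pwusv.pwitv.smu.
Syllable 1 is /pwusv/: onset /pw/, nucleus /u/, coda /sv/.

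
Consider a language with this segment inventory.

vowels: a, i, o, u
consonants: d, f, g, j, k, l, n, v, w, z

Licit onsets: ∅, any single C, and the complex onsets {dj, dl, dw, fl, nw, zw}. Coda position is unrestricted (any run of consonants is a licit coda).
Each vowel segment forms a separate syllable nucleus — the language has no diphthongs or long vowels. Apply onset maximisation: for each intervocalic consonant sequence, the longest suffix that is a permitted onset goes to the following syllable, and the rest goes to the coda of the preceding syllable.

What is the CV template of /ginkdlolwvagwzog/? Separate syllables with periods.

Vowels present: i, o, a, o; each is a nucleus, giving 4 syllables.
Between /i/ (V1) and /o/ (V2): /nkdl/ splits as /nk/ + /dl/ (/dl/ is the longest suffix that is a licit onset).
Between /o/ (V2) and /a/ (V3): cluster /lwv/ — the longest permitted-onset suffix is /v/; onset = /v/, preceding coda = /lw/.
Between /a/ (V3) and /o/ (V4): /gwz/ — longest licit onset from the right is /z/, leaving /gw/ as coda.
So the parse is gink.dlolw.vagw.zog.
Mapping each syllable to C/V: /gink/ → CVCC, /dlolw/ → CCVCC, /vagw/ → CVCC, /zog/ → CVC.

CVCC.CCVCC.CVCC.CVC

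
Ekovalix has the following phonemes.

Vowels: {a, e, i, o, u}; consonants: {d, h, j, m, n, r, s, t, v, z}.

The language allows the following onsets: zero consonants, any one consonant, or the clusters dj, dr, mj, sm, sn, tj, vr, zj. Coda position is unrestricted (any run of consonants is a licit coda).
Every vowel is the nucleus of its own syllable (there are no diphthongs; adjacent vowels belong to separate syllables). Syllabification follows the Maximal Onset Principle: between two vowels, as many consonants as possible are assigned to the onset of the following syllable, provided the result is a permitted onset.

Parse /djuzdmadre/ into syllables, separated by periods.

djuzd.ma.dre

Vowels present: u, a, e; each is a nucleus, giving 3 syllables.
σ1/σ2 boundary: /zdm/ — longest licit onset from the right is /m/, leaving /zd/ as coda.
σ2/σ3 boundary: cluster /dr/ — /dr/ is itself a permitted onset, so the whole cluster goes right; preceding coda = ∅.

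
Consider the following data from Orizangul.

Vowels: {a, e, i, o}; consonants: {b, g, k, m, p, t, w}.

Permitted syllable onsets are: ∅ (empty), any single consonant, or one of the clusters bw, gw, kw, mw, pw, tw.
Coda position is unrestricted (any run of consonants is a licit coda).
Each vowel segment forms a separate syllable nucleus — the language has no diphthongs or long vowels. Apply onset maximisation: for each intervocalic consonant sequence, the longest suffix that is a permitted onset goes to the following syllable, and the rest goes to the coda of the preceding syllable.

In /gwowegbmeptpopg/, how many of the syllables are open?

1

Nuclei (vowels): o, e, e, o → 4 syllables.
V1 /o/ – V2 /e/: just /w/ — single C goes to the following onset.
V2 /e/ – V3 /e/: /gbm/; trying suffixes from longest down, /m/ is the first permitted one, so coda /gb/ | onset /m/.
V3 /e/ – V4 /o/: /ptp/; trying suffixes from longest down, /p/ is the first permitted one, so coda /pt/ | onset /p/.
Syllabification: gwo.wegb.mept.popg.
Classifying each syllable: /gwo/ (open), /wegb/ (closed), /mept/ (closed), /popg/ (closed).
Open syllables: 1.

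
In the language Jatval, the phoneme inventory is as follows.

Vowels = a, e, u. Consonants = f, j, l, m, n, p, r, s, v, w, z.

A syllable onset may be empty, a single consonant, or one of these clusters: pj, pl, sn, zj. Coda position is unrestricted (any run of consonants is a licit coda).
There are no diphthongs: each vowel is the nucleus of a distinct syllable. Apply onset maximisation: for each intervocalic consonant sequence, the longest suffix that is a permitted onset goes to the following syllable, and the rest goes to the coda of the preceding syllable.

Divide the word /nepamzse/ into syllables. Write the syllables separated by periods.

ne.pamz.se

The vowels are e, a, e — 3 nuclei, so 3 syllables.
Between /e/ (V1) and /a/ (V2): /p/ → onset of the next syllable (single consonants are always licit onsets).
Between /a/ (V2) and /e/ (V3): /mzs/ splits as /mz/ + /s/ (/s/ is the longest suffix that is a licit onset).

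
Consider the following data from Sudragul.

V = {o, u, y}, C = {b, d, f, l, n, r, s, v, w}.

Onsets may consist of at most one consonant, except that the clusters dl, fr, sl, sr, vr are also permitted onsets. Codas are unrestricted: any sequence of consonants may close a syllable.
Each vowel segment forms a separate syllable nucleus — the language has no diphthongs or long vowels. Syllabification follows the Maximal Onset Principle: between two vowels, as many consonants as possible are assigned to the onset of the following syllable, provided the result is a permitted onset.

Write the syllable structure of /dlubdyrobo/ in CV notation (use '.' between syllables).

Nuclei (vowels): u, y, o, o → 4 syllables.
σ1/σ2 boundary: /bd/; trying suffixes from longest down, /d/ is the first permitted one, so coda /b/ | onset /d/.
σ2/σ3 boundary: just /r/ — single C goes to the following onset.
σ3/σ4 boundary: just /b/ — single C goes to the following onset.
Result: dlub.dy.ro.bo.
Mapping each syllable to C/V: /dlub/ → CCVC, /dy/ → CV, /ro/ → CV, /bo/ → CV.

CCVC.CV.CV.CV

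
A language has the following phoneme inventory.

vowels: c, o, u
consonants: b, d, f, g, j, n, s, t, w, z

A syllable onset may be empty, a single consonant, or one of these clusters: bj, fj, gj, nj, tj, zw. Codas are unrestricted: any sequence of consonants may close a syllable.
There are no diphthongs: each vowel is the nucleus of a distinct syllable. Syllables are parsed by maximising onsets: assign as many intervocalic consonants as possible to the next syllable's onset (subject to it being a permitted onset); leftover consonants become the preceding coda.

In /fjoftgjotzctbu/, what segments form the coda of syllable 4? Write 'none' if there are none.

none

The vowels are o, o, c, u — 4 nuclei, so 4 syllables.
V1 /o/ – V2 /o/: /ftgj/ — longest licit onset from the right is /gj/, leaving /ft/ as coda.
V2 /o/ – V3 /c/: cluster /tz/ — the longest permitted-onset suffix is /z/; onset = /z/, preceding coda = /t/.
V3 /c/ – V4 /u/: cluster /tb/ — the longest permitted-onset suffix is /b/; onset = /b/, preceding coda = /t/.
Putting it together: fjoft.gjot.zct.bu.
Syllable 4 is /bu/: onset /b/, nucleus /u/, coda ∅.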